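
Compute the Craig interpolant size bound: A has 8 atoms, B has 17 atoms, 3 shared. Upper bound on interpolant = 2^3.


Shared atoms = 3
Craig interpolant size bound = 2^3
= 8

8


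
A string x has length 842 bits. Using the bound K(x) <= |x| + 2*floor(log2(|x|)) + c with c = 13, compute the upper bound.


floor(log2(842)) = 9
2 * 9 = 18
K(x) <= 842 + 18 + 13 = 873

873


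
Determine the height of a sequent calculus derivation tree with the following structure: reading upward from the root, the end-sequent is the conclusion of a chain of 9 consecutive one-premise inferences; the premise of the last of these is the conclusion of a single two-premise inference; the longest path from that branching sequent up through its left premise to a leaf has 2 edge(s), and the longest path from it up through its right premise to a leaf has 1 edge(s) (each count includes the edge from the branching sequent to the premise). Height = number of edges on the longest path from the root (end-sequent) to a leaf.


Longest path through the left premise: 2 edges (measured from the branching sequent)
Longest path through the right premise: 1 edges
Height of the subtree rooted at the branching sequent: max(2, 1) = 2
The branching sequent sits 9 edges above the root (the chain of one-premise inferences), so height = 2 + 9 = 11

11


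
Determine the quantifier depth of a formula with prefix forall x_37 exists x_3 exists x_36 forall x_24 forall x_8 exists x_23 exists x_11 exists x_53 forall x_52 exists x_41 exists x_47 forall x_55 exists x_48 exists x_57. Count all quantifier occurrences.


Quantifier prefix has 14 quantifier symbols.
Quantifier depth = 14

14


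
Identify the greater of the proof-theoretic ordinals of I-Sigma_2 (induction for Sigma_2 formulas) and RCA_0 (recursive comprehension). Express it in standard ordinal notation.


Proof-theoretic ordinal of I-Sigma_2 (induction for Sigma_2 formulas): omega^(omega^omega)
Proof-theoretic ordinal of RCA_0 (recursive comprehension): omega^omega
Comparing: omega^omega < omega^(omega^omega).
The larger ordinal is omega^(omega^omega) (from I-Sigma_2 (induction for Sigma_2 formulas)).

omega^(omega^omega)


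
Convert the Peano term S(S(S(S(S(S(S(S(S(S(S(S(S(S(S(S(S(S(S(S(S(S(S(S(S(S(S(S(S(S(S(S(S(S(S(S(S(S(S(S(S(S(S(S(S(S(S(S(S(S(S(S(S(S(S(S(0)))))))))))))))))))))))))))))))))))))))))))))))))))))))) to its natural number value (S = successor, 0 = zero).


Counting successors applied to 0:
56 applications of S to 0 = 56

56


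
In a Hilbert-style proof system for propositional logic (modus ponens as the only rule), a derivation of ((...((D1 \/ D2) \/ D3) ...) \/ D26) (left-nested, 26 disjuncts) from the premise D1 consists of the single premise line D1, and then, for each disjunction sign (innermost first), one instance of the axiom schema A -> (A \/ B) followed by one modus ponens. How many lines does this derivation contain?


Building the left-nested 26-ary disjunction from D1:
- 1 premise line (D1)
- 26 disjuncts means 25 disjunction signs; each needs 1 axiom instance + 1 MP = 2 lines: 2 * 25 = 50
Total = 1 + 50 = 51 lines.

51


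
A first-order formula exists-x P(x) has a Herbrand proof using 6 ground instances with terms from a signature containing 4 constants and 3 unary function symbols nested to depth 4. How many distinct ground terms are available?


Herbrand terms by depth:
Depth 0: 4 constants
Depth 1: 12 new terms (running total: 16)
Depth 2: 36 new terms (running total: 52)
Depth 3: 108 new terms (running total: 160)
Depth 4: 324 new terms (running total: 484)
Total distinct ground terms = 484

484


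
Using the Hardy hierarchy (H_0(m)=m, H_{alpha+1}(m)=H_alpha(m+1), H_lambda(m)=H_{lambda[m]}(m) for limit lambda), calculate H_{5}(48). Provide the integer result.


H_5(48):
For finite ordinals k, H_k(n) = n + k (each successor step adds 1).
H_5(48) = 48 + 5 = 53

53


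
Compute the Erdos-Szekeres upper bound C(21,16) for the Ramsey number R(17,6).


R(17,6) <= C(17+6-2, 17-1) = C(21, 16)
C(21, 16) = 21! / (16! * 5!)
= 20349

20349


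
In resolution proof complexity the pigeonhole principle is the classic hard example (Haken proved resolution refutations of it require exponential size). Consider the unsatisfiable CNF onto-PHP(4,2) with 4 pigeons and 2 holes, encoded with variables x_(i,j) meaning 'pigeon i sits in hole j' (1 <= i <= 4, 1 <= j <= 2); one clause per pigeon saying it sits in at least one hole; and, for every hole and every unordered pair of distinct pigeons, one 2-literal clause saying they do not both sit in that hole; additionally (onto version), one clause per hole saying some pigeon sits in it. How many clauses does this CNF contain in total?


onto-PHP(4,2): 4 pigeons, 2 holes, 4*2 = 8 variables.
- pigeon clauses: one per pigeon -> 4 clauses
- hole clauses: 2 holes * C(4,2) = 2 * 6 -> 12 clauses
- onto clauses: one per hole -> 2 clauses
Total clauses = 4 + 12 + 2 = 18

18


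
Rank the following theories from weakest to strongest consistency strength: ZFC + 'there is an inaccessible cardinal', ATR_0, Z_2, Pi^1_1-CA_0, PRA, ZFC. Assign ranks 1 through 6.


Ordering by consistency strength:
1. PRA
2. ATR_0
3. Pi^1_1-CA_0
4. Z_2
5. ZFC
6. ZFC + 'there is an inaccessible cardinal'


ZFC + 'there is an inaccessible cardinal'=6, ATR_0=2, Z_2=4, Pi^1_1-CA_0=3, PRA=1, ZFC=5


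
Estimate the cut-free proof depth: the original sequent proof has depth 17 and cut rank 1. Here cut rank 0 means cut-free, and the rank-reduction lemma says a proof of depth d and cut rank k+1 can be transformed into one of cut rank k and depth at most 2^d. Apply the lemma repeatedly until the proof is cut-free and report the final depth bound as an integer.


Each rank reduction sends depth d to at most 2^d; cut rank r needs r reductions.
2_0(17) = 17
2_1(17) = 2^17 = 131072
Cut-free depth bound = 131072

131072


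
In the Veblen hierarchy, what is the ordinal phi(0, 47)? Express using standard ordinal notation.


phi(0, 47):
phi(0, beta) = omega^beta by definition.
phi(0, 47) = omega^47

omega^47


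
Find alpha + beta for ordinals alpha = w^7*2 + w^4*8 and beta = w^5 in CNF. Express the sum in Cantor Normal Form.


Ordinal addition (w^7*2 + w^4*8) + w^5:
alpha's leading term has exponent 7 > beta's exponent 5, so it survives.
alpha's tail term has exponent 4 < beta's exponent 5, so it is absorbed by beta.
In ordinal addition, any term followed by a strictly larger-exponent term is absorbed.
Result = w^7*2 + w^5

w^7*2 + w^5


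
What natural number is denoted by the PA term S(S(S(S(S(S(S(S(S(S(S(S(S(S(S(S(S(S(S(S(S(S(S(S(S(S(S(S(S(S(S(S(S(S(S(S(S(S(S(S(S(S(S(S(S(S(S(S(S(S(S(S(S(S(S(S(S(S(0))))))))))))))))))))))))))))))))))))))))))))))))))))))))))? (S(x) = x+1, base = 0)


Counting successors applied to 0:
58 applications of S to 0 = 58

58


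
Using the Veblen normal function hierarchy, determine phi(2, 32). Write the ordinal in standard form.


phi(2, 32):
phi(2, beta) = zeta_beta (the beta-th zeta number, fixed point of epsilon).
phi(2, 32) = zeta_32

zeta_32


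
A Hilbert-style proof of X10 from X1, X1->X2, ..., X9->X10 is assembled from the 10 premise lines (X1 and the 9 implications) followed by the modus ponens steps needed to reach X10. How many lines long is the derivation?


We have 10 premise lines: X1 and 9 implications.
Each implication is detached once by MP, giving 9 MP lines.
10 premise lines + 9 MP lines = 19 total lines.

19


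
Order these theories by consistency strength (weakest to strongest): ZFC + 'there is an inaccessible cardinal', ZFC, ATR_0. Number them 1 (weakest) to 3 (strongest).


Ordering by consistency strength:
1. ATR_0
2. ZFC
3. ZFC + 'there is an inaccessible cardinal'


ZFC + 'there is an inaccessible cardinal'=3, ZFC=2, ATR_0=1


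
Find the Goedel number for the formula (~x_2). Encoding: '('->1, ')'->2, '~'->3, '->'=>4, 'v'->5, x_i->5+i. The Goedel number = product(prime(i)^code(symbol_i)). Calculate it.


Formula: (~x_2)
Symbol codes: [1, 3, 7, 2]
Primes: [2, 3, 5, 7]
p_1^1 = 2^1 = 2
p_2^3 = 3^3 = 27
p_3^7 = 5^7 = 78125
p_4^2 = 7^2 = 49
Product = 206718750

206718750


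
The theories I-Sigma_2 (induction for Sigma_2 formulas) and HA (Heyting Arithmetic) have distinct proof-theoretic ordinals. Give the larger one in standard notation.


Proof-theoretic ordinal of I-Sigma_2 (induction for Sigma_2 formulas): omega^(omega^omega)
Proof-theoretic ordinal of HA (Heyting Arithmetic): epsilon_0
Comparing: omega^(omega^omega) < epsilon_0.
The larger ordinal is epsilon_0 (from HA (Heyting Arithmetic)).

epsilon_0


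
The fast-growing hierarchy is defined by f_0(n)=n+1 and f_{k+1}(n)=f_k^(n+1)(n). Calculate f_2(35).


f_2(35) = f_1^36(35)
f_1(m) = 2m + 1.
Iterating: f_1^k(n) = 2^k*(n+1) - 1.
f_2(35) = 2^36*(35+1) - 1 = 68719476736*36 - 1 = 2473901162495

2473901162495


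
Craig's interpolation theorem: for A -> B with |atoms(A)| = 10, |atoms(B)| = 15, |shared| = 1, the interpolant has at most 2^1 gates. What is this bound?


Shared atoms = 1
Craig interpolant size bound = 2^1
= 2

2


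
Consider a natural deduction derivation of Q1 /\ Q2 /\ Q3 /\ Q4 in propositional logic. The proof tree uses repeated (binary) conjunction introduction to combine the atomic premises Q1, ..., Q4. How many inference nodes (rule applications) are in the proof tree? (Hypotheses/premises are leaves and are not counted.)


The target conjunction has 4 conjuncts, i.e. 3 binary /\ connectives.
Each conjunction-intro joins two pieces, so 4 atoms require 4-1 = 3 applications.
Total inference nodes = 3

3


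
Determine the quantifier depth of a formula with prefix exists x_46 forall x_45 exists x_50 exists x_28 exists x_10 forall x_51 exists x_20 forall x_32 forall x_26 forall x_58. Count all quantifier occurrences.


Quantifier prefix has 10 quantifier symbols.
Quantifier depth = 10

10


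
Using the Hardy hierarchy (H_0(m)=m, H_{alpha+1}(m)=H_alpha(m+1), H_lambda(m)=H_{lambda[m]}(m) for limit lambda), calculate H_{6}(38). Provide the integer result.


H_6(38):
For finite ordinals k, H_k(n) = n + k (each successor step adds 1).
H_6(38) = 38 + 6 = 44

44


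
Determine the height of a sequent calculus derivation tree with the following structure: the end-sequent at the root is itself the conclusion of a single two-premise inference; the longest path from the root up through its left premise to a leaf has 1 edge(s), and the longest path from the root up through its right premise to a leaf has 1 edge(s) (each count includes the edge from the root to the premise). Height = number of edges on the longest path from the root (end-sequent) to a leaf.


Longest path through the left premise: 1 edges (measured from the branching sequent)
Longest path through the right premise: 1 edges
Height of the subtree rooted at the branching sequent: max(1, 1) = 1
The branching sequent is the root itself.
Total height = 1

1


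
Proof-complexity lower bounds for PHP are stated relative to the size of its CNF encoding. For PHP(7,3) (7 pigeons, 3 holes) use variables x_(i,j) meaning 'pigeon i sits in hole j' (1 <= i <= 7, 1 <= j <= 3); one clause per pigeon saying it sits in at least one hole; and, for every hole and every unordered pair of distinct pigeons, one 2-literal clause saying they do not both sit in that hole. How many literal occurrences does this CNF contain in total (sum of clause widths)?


PHP(7,3): 7 pigeons, 3 holes, 7*3 = 21 variables.
- pigeon clauses: one per pigeon -> 7 clauses of width 3 -> 21 literals
- hole clauses: 3 holes * C(7,2) = 3 * 21 -> 63 clauses of width 2 -> 126 literals
Total literal occurrences = 21 + 126 = 147

147


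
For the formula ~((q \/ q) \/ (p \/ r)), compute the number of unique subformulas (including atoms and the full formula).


Formula: ~((q \/ q) \/ (p \/ r))
Subformulas found:
  1. q
  2. r
  3. p
  4. (q \/ q)
  5. (p \/ r)
  6. ((q \/ q) \/ (p \/ r))
  7. ~((q \/ q) \/ (p \/ r))
Total distinct subformulas = 7

7


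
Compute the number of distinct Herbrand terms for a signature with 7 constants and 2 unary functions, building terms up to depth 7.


Herbrand terms by depth:
Depth 0: 7 constants
Depth 1: 14 new terms (running total: 21)
Depth 2: 28 new terms (running total: 49)
Depth 3: 56 new terms (running total: 105)
Depth 4: 112 new terms (running total: 217)
Depth 5: 224 new terms (running total: 441)
Depth 6: 448 new terms (running total: 889)
Depth 7: 896 new terms (running total: 1785)
Total distinct ground terms = 1785

1785


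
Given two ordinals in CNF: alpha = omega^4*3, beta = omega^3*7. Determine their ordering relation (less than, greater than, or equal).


Compare term by term from highest exponent:
alpha = omega^4*3
beta = omega^3*7
Term 1: alpha has omega^4*3, beta has omega^3*7
Result: alpha > beta

alpha > beta


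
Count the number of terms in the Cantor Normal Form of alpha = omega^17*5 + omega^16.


CNF: omega^17*5 + omega^16
Count the summands separated by '+':
  term 1: omega^17*5
  term 2: omega^16
Total terms = 2

2


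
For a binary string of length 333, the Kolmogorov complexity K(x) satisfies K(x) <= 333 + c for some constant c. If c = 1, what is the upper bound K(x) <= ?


K(x) <= |x| + c = 333 + 1 = 334

334


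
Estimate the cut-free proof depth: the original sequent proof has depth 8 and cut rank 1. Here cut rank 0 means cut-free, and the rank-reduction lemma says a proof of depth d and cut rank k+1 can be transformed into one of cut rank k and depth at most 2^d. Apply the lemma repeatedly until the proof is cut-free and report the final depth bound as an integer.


Each rank reduction sends depth d to at most 2^d; cut rank r needs r reductions.
2_0(8) = 8
2_1(8) = 2^8 = 256
Cut-free depth bound = 256

256


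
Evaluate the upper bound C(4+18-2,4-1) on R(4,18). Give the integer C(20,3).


R(4,18) <= C(4+18-2, 4-1) = C(20, 3)
C(20, 3) = 20! / (3! * 17!)
= 1140

1140


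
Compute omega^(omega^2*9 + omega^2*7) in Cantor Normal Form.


omega^(omega^2*9 + omega^2*7):
Both terms of the exponent have the same exponent 2, so they merge: omega^2*9 + omega^2*7 = omega^2*(9+7) = omega^2*16.
omega raised to a CNF ordinal is a single CNF term: Result = omega^(omega^2*16)

omega^(omega^2*16)


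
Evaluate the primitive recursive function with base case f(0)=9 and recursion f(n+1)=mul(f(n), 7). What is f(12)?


f(0) = 9
f(1) = mul(f(0), 7) = mul(9, 7) = 63
f(2) = mul(f(1), 7) = mul(63, 7) = 441
f(3) = mul(f(2), 7) = mul(441, 7) = 3087
f(4) = mul(f(3), 7) = mul(3087, 7) = 21609
f(5) = mul(f(4), 7) = mul(21609, 7) = 151263
f(6) = mul(f(5), 7) = mul(151263, 7) = 1058841
f(7) = mul(f(6), 7) = mul(1058841, 7) = 7411887
f(8) = mul(f(7), 7) = mul(7411887, 7) = 51883209
f(9) = mul(f(8), 7) = mul(51883209, 7) = 363182463
f(10) = mul(f(9), 7) = mul(363182463, 7) = 2542277241
f(11) = mul(f(10), 7) = mul(2542277241, 7) = 17795940687
f(12) = mul(f(11), 7) = mul(17795940687, 7) = 124571584809


124571584809


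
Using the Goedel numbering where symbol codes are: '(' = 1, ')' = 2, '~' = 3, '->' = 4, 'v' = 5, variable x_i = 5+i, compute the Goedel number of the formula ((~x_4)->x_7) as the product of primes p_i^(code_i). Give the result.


Formula: ((~x_4)->x_7)
Symbol codes: [1, 1, 3, 9, 2, 4, 12, 2]
Primes: [2, 3, 5, 7, 11, 13, 17, 19]
p_1^1 = 2^1 = 2
p_2^1 = 3^1 = 3
p_3^3 = 5^3 = 125
p_4^9 = 7^9 = 40353607
p_5^2 = 11^2 = 121
p_6^4 = 13^4 = 28561
p_7^12 = 17^12 = 582622237229761
p_8^2 = 19^2 = 361
Product = 21998681982450435155801541889505250

21998681982450435155801541889505250


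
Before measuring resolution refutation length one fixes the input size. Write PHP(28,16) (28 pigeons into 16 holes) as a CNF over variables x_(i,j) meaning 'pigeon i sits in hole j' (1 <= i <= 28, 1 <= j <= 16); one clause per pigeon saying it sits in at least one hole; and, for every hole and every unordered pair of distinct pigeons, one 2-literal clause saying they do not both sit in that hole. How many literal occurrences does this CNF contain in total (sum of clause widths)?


PHP(28,16): 28 pigeons, 16 holes, 28*16 = 448 variables.
- pigeon clauses: one per pigeon -> 28 clauses of width 16 -> 448 literals
- hole clauses: 16 holes * C(28,2) = 16 * 378 -> 6048 clauses of width 2 -> 12096 literals
Total literal occurrences = 448 + 12096 = 12544

12544


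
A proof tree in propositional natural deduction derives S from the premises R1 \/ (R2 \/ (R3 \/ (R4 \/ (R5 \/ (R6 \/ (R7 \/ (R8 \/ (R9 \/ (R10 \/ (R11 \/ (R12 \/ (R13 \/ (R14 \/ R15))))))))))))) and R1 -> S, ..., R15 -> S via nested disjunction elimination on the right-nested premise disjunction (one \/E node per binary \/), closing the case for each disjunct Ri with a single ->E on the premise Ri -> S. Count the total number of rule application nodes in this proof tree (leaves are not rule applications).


The premise R1 \/ (R2 \/ (R3 \/ (R4 \/ (R5 \/ (R6 \/ (R7 \/ (R8 \/ (R9 \/ (R10 \/ (R11 \/ (R12 \/ (R13 \/ (R14 \/ R15))))))))))))) contains 15 disjuncts, hence 14 binary \/ connectives.
- Each binary \/ is eliminated once: 14 \/E nodes.
- Each of the 15 cases Ri derives S by one ->E with Ri -> S: 15 ->E nodes.
Total = 14 + 15 = 29

29


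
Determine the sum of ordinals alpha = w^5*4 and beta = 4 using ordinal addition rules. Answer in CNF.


Ordinal addition w^5*4 + 4:
Leading exponent of alpha (5) > leading exponent of beta (0).
Since alpha's term has higher exponent than beta's leading term,
the sum is simply alpha followed by beta.
Result = w^5*4 + 4

w^5*4 + 4


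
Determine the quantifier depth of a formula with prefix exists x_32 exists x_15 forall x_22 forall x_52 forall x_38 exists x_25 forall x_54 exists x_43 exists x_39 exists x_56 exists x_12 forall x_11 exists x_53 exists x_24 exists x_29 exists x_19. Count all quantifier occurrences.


Quantifier prefix has 16 quantifier symbols.
Quantifier depth = 16

16


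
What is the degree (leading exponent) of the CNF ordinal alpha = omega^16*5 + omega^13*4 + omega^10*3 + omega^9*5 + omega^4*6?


CNF: omega^16*5 + omega^13*4 + omega^10*3 + omega^9*5 + omega^4*6
The leading term is omega^16*5, which has exponent 16.

16


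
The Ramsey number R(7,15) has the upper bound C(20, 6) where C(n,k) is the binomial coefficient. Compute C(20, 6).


R(7,15) <= C(7+15-2, 7-1) = C(20, 6)
C(20, 6) = 20! / (6! * 14!)
= 38760

38760


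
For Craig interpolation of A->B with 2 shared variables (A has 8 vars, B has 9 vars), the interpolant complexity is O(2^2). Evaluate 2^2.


Shared atoms = 2
Craig interpolant size bound = 2^2
= 4

4


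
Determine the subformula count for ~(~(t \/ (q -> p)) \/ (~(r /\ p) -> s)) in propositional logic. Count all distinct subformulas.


Formula: ~(~(t \/ (q -> p)) \/ (~(r /\ p) -> s))
Subformulas found:
  1. q
  2. s
  3. r
  4. t
  5. p
  6. (r /\ p)
  7. (q -> p)
  8. ~(r /\ p)
  9. (t \/ (q -> p))
  10. ~(t \/ (q -> p))
  11. (~(r /\ p) -> s)
  12. (~(t \/ (q -> p)) \/ (~(r /\ p) -> s))
  13. ~(~(t \/ (q -> p)) \/ (~(r /\ p) -> s))
Total distinct subformulas = 13

13


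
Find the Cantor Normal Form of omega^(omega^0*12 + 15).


omega^(omega^0*12 + 15):
omega^0 = 1, so the exponent is 12 + 15 = 27 (finite ordinal addition).
Result = omega^27, already a single CNF term.

omega^27


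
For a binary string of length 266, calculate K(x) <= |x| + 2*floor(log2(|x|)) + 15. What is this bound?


floor(log2(266)) = 8
2 * 8 = 16
K(x) <= 266 + 16 + 15 = 297

297


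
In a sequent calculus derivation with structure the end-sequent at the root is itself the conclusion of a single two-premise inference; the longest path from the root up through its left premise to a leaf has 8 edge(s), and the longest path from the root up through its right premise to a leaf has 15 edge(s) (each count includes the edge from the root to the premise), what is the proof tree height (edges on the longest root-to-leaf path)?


Longest path through the left premise: 8 edges (measured from the branching sequent)
Longest path through the right premise: 15 edges
Height of the subtree rooted at the branching sequent: max(8, 15) = 15
The branching sequent is the root itself.
Total height = 15

15


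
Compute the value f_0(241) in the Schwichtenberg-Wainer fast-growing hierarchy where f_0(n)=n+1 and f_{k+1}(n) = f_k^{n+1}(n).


f_0(241) = 241 + 1 = 242

242


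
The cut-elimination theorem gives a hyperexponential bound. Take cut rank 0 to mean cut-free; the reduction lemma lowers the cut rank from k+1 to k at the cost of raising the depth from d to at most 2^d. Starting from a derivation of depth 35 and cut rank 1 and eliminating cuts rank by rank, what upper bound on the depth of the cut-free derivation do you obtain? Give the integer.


Each rank reduction sends depth d to at most 2^d; cut rank r needs r reductions.
2_0(35) = 35
2_1(35) = 2^35 = 34359738368
Cut-free depth bound = 34359738368

34359738368


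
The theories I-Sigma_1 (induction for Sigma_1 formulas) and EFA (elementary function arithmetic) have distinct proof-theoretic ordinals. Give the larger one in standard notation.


Proof-theoretic ordinal of I-Sigma_1 (induction for Sigma_1 formulas): omega^omega
Proof-theoretic ordinal of EFA (elementary function arithmetic): omega^3
Comparing: omega^3 < omega^omega.
The larger ordinal is omega^omega (from I-Sigma_1 (induction for Sigma_1 formulas)).

omega^omega


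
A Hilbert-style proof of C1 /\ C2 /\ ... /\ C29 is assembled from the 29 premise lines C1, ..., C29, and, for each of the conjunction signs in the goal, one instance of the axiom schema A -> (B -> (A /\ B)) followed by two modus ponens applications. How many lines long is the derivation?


Conjoining 29 premises:
- 29 premise lines
- the goal has 28 conjunction signs; each costs 1 axiom instance + 2 MP = 3 lines: 3 * 28 = 84
Total = 29 + 84 = 113 lines.

113


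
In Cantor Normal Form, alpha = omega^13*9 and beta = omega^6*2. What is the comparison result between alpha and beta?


Compare term by term from highest exponent:
alpha = omega^13*9
beta = omega^6*2
Term 1: alpha has omega^13*9, beta has omega^6*2
Result: alpha > beta

alpha > beta


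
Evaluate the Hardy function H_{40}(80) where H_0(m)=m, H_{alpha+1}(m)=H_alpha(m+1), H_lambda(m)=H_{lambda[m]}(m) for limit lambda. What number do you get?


H_40(80):
For finite ordinals k, H_k(n) = n + k (each successor step adds 1).
H_40(80) = 80 + 40 = 120

120


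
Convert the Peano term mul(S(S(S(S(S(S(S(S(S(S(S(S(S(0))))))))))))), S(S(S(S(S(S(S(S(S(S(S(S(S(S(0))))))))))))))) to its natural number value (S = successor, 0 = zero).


mul(S^13(0), S^14(0)):
S^13(0) = 13
S^14(0) = 14
13 * 14 = 182

182


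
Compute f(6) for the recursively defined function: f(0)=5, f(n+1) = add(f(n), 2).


f(0) = 5
f(1) = add(f(0), 2) = add(5, 2) = 7
f(2) = add(f(1), 2) = add(7, 2) = 9
f(3) = add(f(2), 2) = add(9, 2) = 11
f(4) = add(f(3), 2) = add(11, 2) = 13
f(5) = add(f(4), 2) = add(13, 2) = 15
f(6) = add(f(5), 2) = add(15, 2) = 17


17


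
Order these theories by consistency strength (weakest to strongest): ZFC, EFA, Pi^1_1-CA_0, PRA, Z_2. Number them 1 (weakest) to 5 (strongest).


Ordering by consistency strength:
1. EFA
2. PRA
3. Pi^1_1-CA_0
4. Z_2
5. ZFC


ZFC=5, EFA=1, Pi^1_1-CA_0=3, PRA=2, Z_2=4


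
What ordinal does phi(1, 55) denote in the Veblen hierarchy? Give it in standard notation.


phi(1, 55):
phi(1, beta) = epsilon_beta (the beta-th epsilon number).
phi(1, 55) = epsilon_55

epsilon_55


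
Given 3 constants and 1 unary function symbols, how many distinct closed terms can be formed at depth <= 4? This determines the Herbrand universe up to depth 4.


Herbrand terms by depth:
Depth 0: 3 constants
Depth 1: 3 new terms (running total: 6)
Depth 2: 3 new terms (running total: 9)
Depth 3: 3 new terms (running total: 12)
Depth 4: 3 new terms (running total: 15)
Total distinct ground terms = 15

15


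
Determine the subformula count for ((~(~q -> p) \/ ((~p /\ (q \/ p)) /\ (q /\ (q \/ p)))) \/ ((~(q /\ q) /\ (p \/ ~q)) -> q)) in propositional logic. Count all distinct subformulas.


Formula: ((~(~q -> p) \/ ((~p /\ (q \/ p)) /\ (q /\ (q \/ p)))) \/ ((~(q /\ q) /\ (p \/ ~q)) -> q))
Subformulas found:
  1. q
  2. p
  3. ~p
  4. ~q
  5. (q \/ p)
  6. (q /\ q)
  7. ~(q /\ q)
  8. (~q -> p)
  9. (p \/ ~q)
  10. ~(~q -> p)
  11. (q /\ (q \/ p))
  12. (~p /\ (q \/ p))
  13. (~(q /\ q) /\ (p \/ ~q))
  14. ((~(q /\ q) /\ (p \/ ~q)) -> q)
  15. ((~p /\ (q \/ p)) /\ (q /\ (q \/ p)))
  16. (~(~q -> p) \/ ((~p /\ (q \/ p)) /\ (q /\ (q \/ p))))
  17. ((~(~q -> p) \/ ((~p /\ (q \/ p)) /\ (q /\ (q \/ p)))) \/ ((~(q /\ q) /\ (p \/ ~q)) -> q))
Total distinct subformulas = 17

17


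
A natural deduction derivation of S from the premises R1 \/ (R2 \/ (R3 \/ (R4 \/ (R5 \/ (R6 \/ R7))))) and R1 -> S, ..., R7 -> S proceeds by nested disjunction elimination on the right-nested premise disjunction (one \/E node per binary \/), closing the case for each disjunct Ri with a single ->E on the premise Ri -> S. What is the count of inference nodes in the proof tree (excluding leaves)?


The premise R1 \/ (R2 \/ (R3 \/ (R4 \/ (R5 \/ (R6 \/ R7))))) contains 7 disjuncts, hence 6 binary \/ connectives.
- Each binary \/ is eliminated once: 6 \/E nodes.
- Each of the 7 cases Ri derives S by one ->E with Ri -> S: 7 ->E nodes.
Total = 6 + 7 = 13

13


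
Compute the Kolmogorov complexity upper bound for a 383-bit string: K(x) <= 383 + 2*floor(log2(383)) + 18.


floor(log2(383)) = 8
2 * 8 = 16
K(x) <= 383 + 16 + 18 = 417

417


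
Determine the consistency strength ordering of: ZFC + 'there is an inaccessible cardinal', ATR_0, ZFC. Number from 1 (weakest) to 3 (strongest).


Ordering by consistency strength:
1. ATR_0
2. ZFC
3. ZFC + 'there is an inaccessible cardinal'


ZFC + 'there is an inaccessible cardinal'=3, ATR_0=1, ZFC=2


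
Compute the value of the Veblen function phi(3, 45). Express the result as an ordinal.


phi(3, 45):
phi(3, beta) = eta_beta (the beta-th eta number, fixed point of zeta).
phi(3, 45) = eta_45

eta_45


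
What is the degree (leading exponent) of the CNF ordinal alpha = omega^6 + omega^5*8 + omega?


CNF: omega^6 + omega^5*8 + omega
The leading term is omega^6, which has exponent 6.

6


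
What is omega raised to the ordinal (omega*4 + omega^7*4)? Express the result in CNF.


omega^(omega*4 + omega^7*4):
In ordinal addition a term is absorbed by a following term of strictly larger exponent: 1 < 7, so omega*4 + omega^7*4 = omega^7*4.
omega raised to a CNF ordinal is a single CNF term: Result = omega^(omega^7*4)

omega^(omega^7*4)


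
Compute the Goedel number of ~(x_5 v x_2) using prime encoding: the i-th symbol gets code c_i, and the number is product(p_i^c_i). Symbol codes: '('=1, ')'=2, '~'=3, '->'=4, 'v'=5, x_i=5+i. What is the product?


Formula: ~(x_5 v x_2)
Symbol codes: [3, 1, 10, 5, 7, 2]
Primes: [2, 3, 5, 7, 11, 13]
p_1^3 = 2^3 = 8
p_2^1 = 3^1 = 3
p_3^10 = 5^10 = 9765625
p_4^5 = 7^5 = 16807
p_5^7 = 11^7 = 19487171
p_6^2 = 13^2 = 169
Product = 12972897474959296875000

12972897474959296875000


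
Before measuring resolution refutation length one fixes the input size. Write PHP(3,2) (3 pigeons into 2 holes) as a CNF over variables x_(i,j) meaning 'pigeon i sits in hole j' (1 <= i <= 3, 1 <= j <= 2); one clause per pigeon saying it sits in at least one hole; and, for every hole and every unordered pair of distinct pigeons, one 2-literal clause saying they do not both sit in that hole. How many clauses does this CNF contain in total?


PHP(3,2): 3 pigeons, 2 holes, 3*2 = 6 variables.
- pigeon clauses: one per pigeon -> 3 clauses
- hole clauses: 2 holes * C(3,2) = 2 * 3 -> 6 clauses
Total clauses = 3 + 6 = 9

9


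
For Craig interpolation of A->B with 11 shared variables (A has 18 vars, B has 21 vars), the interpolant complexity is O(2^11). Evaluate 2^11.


Shared atoms = 11
Craig interpolant size bound = 2^11
= 2048

2048


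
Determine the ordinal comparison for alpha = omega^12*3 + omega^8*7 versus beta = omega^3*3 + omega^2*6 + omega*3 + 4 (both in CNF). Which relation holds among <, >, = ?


Compare term by term from highest exponent:
alpha = omega^12*3 + omega^8*7
beta = omega^3*3 + omega^2*6 + omega*3 + 4
Term 1: alpha has omega^12*3, beta has omega^3*3
Term 2: alpha has omega^8*7, beta has omega^2*6
Term 3: alpha has omega^0*0, beta has omega^1*3
Term 4: alpha has omega^0*0, beta has omega^0*4
Result: alpha > beta

alpha > beta


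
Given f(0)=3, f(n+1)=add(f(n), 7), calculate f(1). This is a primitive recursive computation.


f(0) = 3
f(1) = add(f(0), 7) = add(3, 7) = 10


10


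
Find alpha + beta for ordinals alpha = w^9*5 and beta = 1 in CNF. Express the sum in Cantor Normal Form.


Ordinal addition w^9*5 + 1:
Leading exponent of alpha (9) > leading exponent of beta (0).
Since alpha's term has higher exponent than beta's leading term,
the sum is simply alpha followed by beta.
Result = w^9*5 + 1

w^9*5 + 1


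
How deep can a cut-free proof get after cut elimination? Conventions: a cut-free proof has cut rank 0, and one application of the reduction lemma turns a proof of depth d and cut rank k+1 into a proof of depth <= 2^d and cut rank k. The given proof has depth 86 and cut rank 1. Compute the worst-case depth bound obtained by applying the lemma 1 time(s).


Each rank reduction sends depth d to at most 2^d; cut rank r needs r reductions.
2_0(86) = 86
2_1(86) = 2^86 = 77371252455336267181195264
Cut-free depth bound = 77371252455336267181195264

77371252455336267181195264


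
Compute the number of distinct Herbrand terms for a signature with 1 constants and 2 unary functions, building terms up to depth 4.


Herbrand terms by depth:
Depth 0: 1 constants
Depth 1: 2 new terms (running total: 3)
Depth 2: 4 new terms (running total: 7)
Depth 3: 8 new terms (running total: 15)
Depth 4: 16 new terms (running total: 31)
Total distinct ground terms = 31

31


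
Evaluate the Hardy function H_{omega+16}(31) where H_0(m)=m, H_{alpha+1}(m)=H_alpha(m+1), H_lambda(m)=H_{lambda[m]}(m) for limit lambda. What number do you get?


H_{omega+16}(31):
Unwind the 16 successor steps: H_{omega+16}(31) = H_omega(31+16) = H_omega(47).
H_omega(m) = H_m(m) = m + m = 2m.
Result = 2 * 47 = 94

94


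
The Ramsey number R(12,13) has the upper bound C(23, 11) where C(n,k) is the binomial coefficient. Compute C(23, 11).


R(12,13) <= C(12+13-2, 12-1) = C(23, 11)
C(23, 11) = 23! / (11! * 12!)
= 1352078

1352078


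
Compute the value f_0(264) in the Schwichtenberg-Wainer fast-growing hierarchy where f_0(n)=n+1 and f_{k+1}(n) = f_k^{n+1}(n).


f_0(264) = 264 + 1 = 265

265


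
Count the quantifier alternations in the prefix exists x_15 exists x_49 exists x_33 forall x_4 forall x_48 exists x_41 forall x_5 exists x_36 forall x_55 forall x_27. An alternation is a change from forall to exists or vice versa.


Walk the prefix and count type changes:
  position 1: exists -> exists
  position 2: exists -> exists
  position 3: exists -> forall <-- alternation
  position 4: forall -> forall
  position 5: forall -> exists <-- alternation
  position 6: exists -> forall <-- alternation
  position 7: forall -> exists <-- alternation
  position 8: exists -> forall <-- alternation
  position 9: forall -> forall
Total alternations = 5

5


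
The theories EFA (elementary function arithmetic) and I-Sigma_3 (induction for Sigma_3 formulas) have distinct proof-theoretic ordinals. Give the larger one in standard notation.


Proof-theoretic ordinal of EFA (elementary function arithmetic): omega^3
Proof-theoretic ordinal of I-Sigma_3 (induction for Sigma_3 formulas): omega^(omega^(omega^omega))
Comparing: omega^3 < omega^(omega^(omega^omega)).
The larger ordinal is omega^(omega^(omega^omega)) (from I-Sigma_3 (induction for Sigma_3 formulas)).

omega^(omega^(omega^omega))


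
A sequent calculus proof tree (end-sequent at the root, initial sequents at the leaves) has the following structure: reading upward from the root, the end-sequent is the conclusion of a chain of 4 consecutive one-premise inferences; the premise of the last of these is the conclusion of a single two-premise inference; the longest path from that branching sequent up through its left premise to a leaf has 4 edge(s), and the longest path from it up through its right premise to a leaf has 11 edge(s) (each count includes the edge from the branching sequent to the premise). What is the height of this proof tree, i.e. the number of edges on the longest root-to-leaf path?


Longest path through the left premise: 4 edges (measured from the branching sequent)
Longest path through the right premise: 11 edges
Height of the subtree rooted at the branching sequent: max(4, 11) = 11
The branching sequent sits 4 edges above the root (the chain of one-premise inferences), so height = 11 + 4 = 15

15


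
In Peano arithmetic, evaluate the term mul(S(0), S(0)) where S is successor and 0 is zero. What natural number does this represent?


mul(S^1(0), S^1(0)):
S^1(0) = 1
S^1(0) = 1
1 * 1 = 1

1


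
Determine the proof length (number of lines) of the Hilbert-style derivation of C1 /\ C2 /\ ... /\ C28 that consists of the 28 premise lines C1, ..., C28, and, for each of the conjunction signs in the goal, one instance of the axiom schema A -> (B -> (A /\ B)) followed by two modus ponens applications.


Conjoining 28 premises:
- 28 premise lines
- the goal has 27 conjunction signs; each costs 1 axiom instance + 2 MP = 3 lines: 3 * 27 = 81
Total = 28 + 81 = 109 lines.

109


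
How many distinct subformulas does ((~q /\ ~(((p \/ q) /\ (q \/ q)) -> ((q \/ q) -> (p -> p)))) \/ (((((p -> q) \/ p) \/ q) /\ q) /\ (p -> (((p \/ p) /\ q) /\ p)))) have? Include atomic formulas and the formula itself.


Formula: ((~q /\ ~(((p \/ q) /\ (q \/ q)) -> ((q \/ q) -> (p -> p)))) \/ (((((p -> q) \/ p) \/ q) /\ q) /\ (p -> (((p \/ p) /\ q) /\ p))))
Subformulas found:
  1. q
  2. p
  3. ~q
  4. (p \/ p)
  5. (p -> p)
  6. (p \/ q)
  7. (p -> q)
  8. (q \/ q)
  9. ((p \/ p) /\ q)
  10. ((p -> q) \/ p)
  11. (((p \/ p) /\ q) /\ p)
  12. (((p -> q) \/ p) \/ q)
  13. ((q \/ q) -> (p -> p))
  14. ((p \/ q) /\ (q \/ q))
  15. ((((p -> q) \/ p) \/ q) /\ q)
  16. (p -> (((p \/ p) /\ q) /\ p))
  17. (((p \/ q) /\ (q \/ q)) -> ((q \/ q) -> (p -> p)))
  18. ~(((p \/ q) /\ (q \/ q)) -> ((q \/ q) -> (p -> p)))
  19. (~q /\ ~(((p \/ q) /\ (q \/ q)) -> ((q \/ q) -> (p -> p))))
  20. (((((p -> q) \/ p) \/ q) /\ q) /\ (p -> (((p \/ p) /\ q) /\ p)))
  21. ((~q /\ ~(((p \/ q) /\ (q \/ q)) -> ((q \/ q) -> (p -> p)))) \/ (((((p -> q) \/ p) \/ q) /\ q) /\ (p -> (((p \/ p) /\ q) /\ p))))
Total distinct subformulas = 21

21


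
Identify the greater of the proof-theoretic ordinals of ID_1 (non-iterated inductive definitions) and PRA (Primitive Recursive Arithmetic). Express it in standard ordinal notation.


Proof-theoretic ordinal of ID_1 (non-iterated inductive definitions): psi_0(epsilon_{Omega+1})
Proof-theoretic ordinal of PRA (Primitive Recursive Arithmetic): omega^omega
Comparing: omega^omega < psi_0(epsilon_{Omega+1}).
The larger ordinal is psi_0(epsilon_{Omega+1}) (from ID_1 (non-iterated inductive definitions)).

psi_0(epsilon_{Omega+1})


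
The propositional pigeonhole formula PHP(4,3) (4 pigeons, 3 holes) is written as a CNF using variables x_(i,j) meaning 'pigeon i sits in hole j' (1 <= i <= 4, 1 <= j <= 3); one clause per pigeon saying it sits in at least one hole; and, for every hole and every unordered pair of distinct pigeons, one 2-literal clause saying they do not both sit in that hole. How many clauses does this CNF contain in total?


PHP(4,3): 4 pigeons, 3 holes, 4*3 = 12 variables.
- pigeon clauses: one per pigeon -> 4 clauses
- hole clauses: 3 holes * C(4,2) = 3 * 6 -> 18 clauses
Total clauses = 4 + 18 = 22

22


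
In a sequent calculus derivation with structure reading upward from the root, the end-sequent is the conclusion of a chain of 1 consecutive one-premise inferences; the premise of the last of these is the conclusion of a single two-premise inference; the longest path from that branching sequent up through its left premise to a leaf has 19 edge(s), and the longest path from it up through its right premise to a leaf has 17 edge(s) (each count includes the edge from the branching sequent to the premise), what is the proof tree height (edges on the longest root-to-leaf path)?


Longest path through the left premise: 19 edges (measured from the branching sequent)
Longest path through the right premise: 17 edges
Height of the subtree rooted at the branching sequent: max(19, 17) = 19
The branching sequent sits 1 edges above the root (the chain of one-premise inferences), so height = 19 + 1 = 20

20


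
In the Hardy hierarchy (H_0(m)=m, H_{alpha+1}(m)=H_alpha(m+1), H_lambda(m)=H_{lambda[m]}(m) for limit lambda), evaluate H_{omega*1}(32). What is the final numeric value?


H_{omega*1}(32):
For the Hardy hierarchy, H_{omega*k}(n) = 2^k * n.
2^1 = 2.
2 * 32 = 64

64


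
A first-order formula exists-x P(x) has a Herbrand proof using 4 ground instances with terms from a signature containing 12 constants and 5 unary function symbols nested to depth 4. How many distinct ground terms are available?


Herbrand terms by depth:
Depth 0: 12 constants
Depth 1: 60 new terms (running total: 72)
Depth 2: 300 new terms (running total: 372)
Depth 3: 1500 new terms (running total: 1872)
Depth 4: 7500 new terms (running total: 9372)
Total distinct ground terms = 9372

9372


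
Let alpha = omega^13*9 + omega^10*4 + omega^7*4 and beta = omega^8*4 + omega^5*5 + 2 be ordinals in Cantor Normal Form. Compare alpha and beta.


Compare term by term from highest exponent:
alpha = omega^13*9 + omega^10*4 + omega^7*4
beta = omega^8*4 + omega^5*5 + 2
Term 1: alpha has omega^13*9, beta has omega^8*4
Term 2: alpha has omega^10*4, beta has omega^5*5
Term 3: alpha has omega^7*4, beta has omega^0*2
Result: alpha > beta

alpha > beta


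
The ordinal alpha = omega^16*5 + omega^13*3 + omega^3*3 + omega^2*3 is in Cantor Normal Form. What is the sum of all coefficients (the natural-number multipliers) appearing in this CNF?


CNF: omega^16*5 + omega^13*3 + omega^3*3 + omega^2*3
Coefficients: 5 + 3 + 3 + 3 = 14

14


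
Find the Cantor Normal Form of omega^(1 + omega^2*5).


omega^(1 + omega^2*5):
In ordinal addition a term is absorbed by a following term of strictly larger exponent: 0 < 2, so 1 + omega^2*5 = omega^2*5.
omega raised to a CNF ordinal is a single CNF term: Result = omega^(omega^2*5)

omega^(omega^2*5)


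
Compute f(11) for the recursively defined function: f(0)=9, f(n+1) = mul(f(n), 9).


f(0) = 9
f(1) = mul(f(0), 9) = mul(9, 9) = 81
f(2) = mul(f(1), 9) = mul(81, 9) = 729
f(3) = mul(f(2), 9) = mul(729, 9) = 6561
f(4) = mul(f(3), 9) = mul(6561, 9) = 59049
f(5) = mul(f(4), 9) = mul(59049, 9) = 531441
f(6) = mul(f(5), 9) = mul(531441, 9) = 4782969
f(7) = mul(f(6), 9) = mul(4782969, 9) = 43046721
f(8) = mul(f(7), 9) = mul(43046721, 9) = 387420489
f(9) = mul(f(8), 9) = mul(387420489, 9) = 3486784401
f(10) = mul(f(9), 9) = mul(3486784401, 9) = 31381059609
f(11) = mul(f(10), 9) = mul(31381059609, 9) = 282429536481


282429536481


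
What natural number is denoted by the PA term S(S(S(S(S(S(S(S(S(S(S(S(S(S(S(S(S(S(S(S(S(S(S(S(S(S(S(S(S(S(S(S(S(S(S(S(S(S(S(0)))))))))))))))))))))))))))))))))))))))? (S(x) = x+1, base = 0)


Counting successors applied to 0:
39 applications of S to 0 = 39

39


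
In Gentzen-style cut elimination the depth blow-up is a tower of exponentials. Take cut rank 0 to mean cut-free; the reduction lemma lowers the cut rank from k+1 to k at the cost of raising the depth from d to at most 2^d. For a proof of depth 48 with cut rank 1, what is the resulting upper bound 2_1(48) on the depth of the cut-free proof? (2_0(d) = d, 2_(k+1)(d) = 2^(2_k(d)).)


Each rank reduction sends depth d to at most 2^d; cut rank r needs r reductions.
2_0(48) = 48
2_1(48) = 2^48 = 281474976710656
Cut-free depth bound = 281474976710656

281474976710656
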